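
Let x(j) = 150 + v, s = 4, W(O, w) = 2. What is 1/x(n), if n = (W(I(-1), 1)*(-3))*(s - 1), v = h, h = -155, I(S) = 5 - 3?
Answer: -⅕ ≈ -0.20000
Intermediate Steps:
I(S) = 2
v = -155
n = -18 (n = (2*(-3))*(4 - 1) = -6*3 = -18)
x(j) = -5 (x(j) = 150 - 155 = -5)
1/x(n) = 1/(-5) = -⅕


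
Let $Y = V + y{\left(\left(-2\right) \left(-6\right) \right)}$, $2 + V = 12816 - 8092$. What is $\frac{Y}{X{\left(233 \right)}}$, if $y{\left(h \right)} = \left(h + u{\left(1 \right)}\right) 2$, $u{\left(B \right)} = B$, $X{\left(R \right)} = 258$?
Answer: $\frac{2374}{129} \approx 18.403$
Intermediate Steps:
$y{\left(h \right)} = 2 + 2 h$ ($y{\left(h \right)} = \left(h + 1\right) 2 = \left(1 + h\right) 2 = 2 + 2 h$)
$V = 4722$ ($V = -2 + \left(12816 - 8092\right) = -2 + 4724 = 4722$)
$Y = 4748$ ($Y = 4722 + \left(2 + 2 \left(\left(-2\right) \left(-6\right)\right)\right) = 4722 + \left(2 + 2 \cdot 12\right) = 4722 + \left(2 + 24\right) = 4722 + 26 = 4748$)
$\frac{Y}{X{\left(233 \right)}} = \frac{4748}{258} = 4748 \cdot \frac{1}{258} = \frac{2374}{129}$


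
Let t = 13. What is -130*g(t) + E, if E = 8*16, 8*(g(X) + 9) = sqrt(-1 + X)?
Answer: 1298 - 65*sqrt(3)/2 ≈ 1241.7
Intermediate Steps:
g(X) = -9 + sqrt(-1 + X)/8
E = 128
-130*g(t) + E = -130*(-9 + sqrt(-1 + 13)/8) + 128 = -130*(-9 + sqrt(12)/8) + 128 = -130*(-9 + (2*sqrt(3))/8) + 128 = -130*(-9 + sqrt(3)/4) + 128 = (1170 - 65*sqrt(3)/2) + 128 = 1298 - 65*sqrt(3)/2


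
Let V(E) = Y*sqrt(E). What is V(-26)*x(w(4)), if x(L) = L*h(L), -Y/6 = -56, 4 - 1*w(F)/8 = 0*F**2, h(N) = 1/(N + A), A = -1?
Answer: 10752*I*sqrt(26)/31 ≈ 1768.5*I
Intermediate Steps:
h(N) = 1/(-1 + N) (h(N) = 1/(N - 1) = 1/(-1 + N))
w(F) = 32 (w(F) = 32 - 0*F**2 = 32 - 8*0 = 32 + 0 = 32)
Y = 336 (Y = -6*(-56) = 336)
x(L) = L/(-1 + L)
V(E) = 336*sqrt(E)
V(-26)*x(w(4)) = (336*sqrt(-26))*(32/(-1 + 32)) = (336*(I*sqrt(26)))*(32/31) = (336*I*sqrt(26))*(32*(1/31)) = (336*I*sqrt(26))*(32/31) = 10752*I*sqrt(26)/31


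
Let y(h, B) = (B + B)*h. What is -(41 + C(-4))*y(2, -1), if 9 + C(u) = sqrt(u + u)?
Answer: 128 + 8*I*sqrt(2) ≈ 128.0 + 11.314*I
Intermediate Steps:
C(u) = -9 + sqrt(2)*sqrt(u) (C(u) = -9 + sqrt(u + u) = -9 + sqrt(2*u) = -9 + sqrt(2)*sqrt(u))
y(h, B) = 2*B*h (y(h, B) = (2*B)*h = 2*B*h)
-(41 + C(-4))*y(2, -1) = -(41 + (-9 + sqrt(2)*sqrt(-4)))*2*(-1)*2 = -(41 + (-9 + sqrt(2)*(2*I)))*(-4) = -(41 + (-9 + 2*I*sqrt(2)))*(-4) = -(32 + 2*I*sqrt(2))*(-4) = -(-128 - 8*I*sqrt(2)) = 128 + 8*I*sqrt(2)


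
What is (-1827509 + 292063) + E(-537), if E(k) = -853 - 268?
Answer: -1536567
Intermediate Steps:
E(k) = -1121
(-1827509 + 292063) + E(-537) = (-1827509 + 292063) - 1121 = -1535446 - 1121 = -1536567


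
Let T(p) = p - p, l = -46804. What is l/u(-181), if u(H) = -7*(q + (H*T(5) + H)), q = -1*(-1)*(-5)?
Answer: -23402/651 ≈ -35.948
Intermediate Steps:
q = -5 (q = 1*(-5) = -5)
T(p) = 0
u(H) = 35 - 7*H (u(H) = -7*(-5 + (H*0 + H)) = -7*(-5 + (0 + H)) = -7*(-5 + H) = 35 - 7*H)
l/u(-181) = -46804/(35 - 7*(-181)) = -46804/(35 + 1267) = -46804/1302 = -46804*1/1302 = -23402/651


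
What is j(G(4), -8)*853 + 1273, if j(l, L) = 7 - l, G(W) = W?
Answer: 3832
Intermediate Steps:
j(G(4), -8)*853 + 1273 = (7 - 1*4)*853 + 1273 = (7 - 4)*853 + 1273 = 3*853 + 1273 = 2559 + 1273 = 3832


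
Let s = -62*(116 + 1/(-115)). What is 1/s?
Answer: -115/827018 ≈ -0.00013905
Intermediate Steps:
s = -827018/115 (s = -62*(116 - 1/115) = -62*13339/115 = -827018/115 ≈ -7191.5)
1/s = 1/(-827018/115) = -115/827018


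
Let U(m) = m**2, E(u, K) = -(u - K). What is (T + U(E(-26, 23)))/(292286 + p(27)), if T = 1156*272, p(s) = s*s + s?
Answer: 316833/293042 ≈ 1.0812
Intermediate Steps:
E(u, K) = K - u
p(s) = s + s**2 (p(s) = s**2 + s = s + s**2)
T = 314432
(T + U(E(-26, 23)))/(292286 + p(27)) = (314432 + (23 - 1*(-26))**2)/(292286 + 27*(1 + 27)) = (314432 + (23 + 26)**2)/(292286 + 27*28) = (314432 + 49**2)/(292286 + 756) = (314432 + 2401)/293042 = 316833*(1/293042) = 316833/293042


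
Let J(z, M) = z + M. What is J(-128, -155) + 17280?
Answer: 16997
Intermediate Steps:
J(z, M) = M + z
J(-128, -155) + 17280 = (-155 - 128) + 17280 = -283 + 17280 = 16997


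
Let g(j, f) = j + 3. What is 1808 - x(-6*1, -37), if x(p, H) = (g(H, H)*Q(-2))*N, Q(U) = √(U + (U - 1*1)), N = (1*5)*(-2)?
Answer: 1808 - 340*I*√5 ≈ 1808.0 - 760.26*I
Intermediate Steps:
g(j, f) = 3 + j
N = -10 (N = 5*(-2) = -10)
Q(U) = √(-1 + 2*U) (Q(U) = √(U + (U - 1)) = √(U + (-1 + U)) = √(-1 + 2*U))
x(p, H) = -10*I*√5*(3 + H) (x(p, H) = ((3 + H)*√(-1 + 2*(-2)))*(-10) = ((3 + H)*√(-1 - 4))*(-10) = ((3 + H)*√(-5))*(-10) = ((3 + H)*(I*√5))*(-10) = (I*√5*(3 + H))*(-10) = -10*I*√5*(3 + H))
1808 - x(-6*1, -37) = 1808 - 10*I*√5*(-3 - 1*(-37)) = 1808 - 10*I*√5*(-3 + 37) = 1808 - 10*I*√5*34 = 1808 - 340*I*√5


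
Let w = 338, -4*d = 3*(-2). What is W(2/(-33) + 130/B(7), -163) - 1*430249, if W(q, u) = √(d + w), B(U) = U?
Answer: -430249 + √1358/2 ≈ -4.3023e+5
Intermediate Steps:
d = 3/2 (d = -3*(-2)/4 = -¼*(-6) = 3/2 ≈ 1.5000)
W(q, u) = √1358/2 (W(q, u) = √(3/2 + 338) = √(679/2) = √1358/2)
W(2/(-33) + 130/B(7), -163) - 1*430249 = √1358/2 - 1*430249 = √1358/2 - 430249 = -430249 + √1358/2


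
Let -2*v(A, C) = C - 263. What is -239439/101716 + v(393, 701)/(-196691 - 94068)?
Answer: -953380389/405134828 ≈ -2.3532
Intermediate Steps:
v(A, C) = 263/2 - C/2 (v(A, C) = -(C - 263)/2 = -(-263 + C)/2 = 263/2 - C/2)
-239439/101716 + v(393, 701)/(-196691 - 94068) = -239439/101716 + (263/2 - 1/2*701)/(-196691 - 94068) = -239439*1/101716 + (263/2 - 701/2)/(-290759) = -239439/101716 - 219*(-1/290759) = -239439/101716 + 3/3983 = -953380389/405134828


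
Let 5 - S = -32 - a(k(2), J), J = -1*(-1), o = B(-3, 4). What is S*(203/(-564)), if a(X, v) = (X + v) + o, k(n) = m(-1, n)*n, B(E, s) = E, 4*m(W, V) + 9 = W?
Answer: -1015/94 ≈ -10.798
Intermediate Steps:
m(W, V) = -9/4 + W/4
o = -3
J = 1
k(n) = -5*n/2 (k(n) = (-9/4 + (¼)*(-1))*n = (-9/4 - ¼)*n = -5*n/2)
a(X, v) = -3 + X + v (a(X, v) = (X + v) - 3 = -3 + X + v)
S = 30 (S = 5 - (-32 - (-3 - 5/2*2 + 1)) = 5 - (-32 - (-3 - 5 + 1)) = 5 - (-32 - 1*(-7)) = 5 - (-32 + 7) = 5 - 1*(-25) = 5 + 25 = 30)
S*(203/(-564)) = 30*(203/(-564)) = 30*(203*(-1/564)) = 30*(-203/564) = -1015/94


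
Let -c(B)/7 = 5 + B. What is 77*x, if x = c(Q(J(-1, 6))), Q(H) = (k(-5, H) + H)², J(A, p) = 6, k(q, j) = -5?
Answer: -3234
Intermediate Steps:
Q(H) = (-5 + H)²
c(B) = -35 - 7*B (c(B) = -7*(5 + B) = -35 - 7*B)
x = -42 (x = -35 - 7*(-5 + 6)² = -35 - 7*1² = -35 - 7*1 = -35 - 7 = -42)
77*x = 77*(-42) = -3234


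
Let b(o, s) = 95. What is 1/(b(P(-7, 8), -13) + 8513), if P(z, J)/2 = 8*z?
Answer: 1/8608 ≈ 0.00011617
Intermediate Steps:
P(z, J) = 16*z (P(z, J) = 2*(8*z) = 16*z)
1/(b(P(-7, 8), -13) + 8513) = 1/(95 + 8513) = 1/8608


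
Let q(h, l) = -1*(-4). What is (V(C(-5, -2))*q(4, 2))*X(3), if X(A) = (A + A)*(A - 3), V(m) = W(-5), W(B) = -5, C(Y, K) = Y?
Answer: 0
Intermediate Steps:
q(h, l) = 4
V(m) = -5
X(A) = 2*A*(-3 + A) (X(A) = (2*A)*(-3 + A) = 2*A*(-3 + A))
(V(C(-5, -2))*q(4, 2))*X(3) = (-5*4)*(2*3*(-3 + 3)) = -40*3*0 = -20*0 = 0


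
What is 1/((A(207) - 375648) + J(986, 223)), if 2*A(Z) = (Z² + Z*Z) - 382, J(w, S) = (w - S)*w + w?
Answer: 1/420314 ≈ 2.3792e-6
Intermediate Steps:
J(w, S) = w + w*(w - S) (J(w, S) = w*(w - S) + w = w + w*(w - S))
A(Z) = -191 + Z² (A(Z) = ((Z² + Z*Z) - 382)/2 = ((Z² + Z²) - 382)/2 = (2*Z² - 382)/2 = (-382 + 2*Z²)/2 = -191 + Z²)
1/((A(207) - 375648) + J(986, 223)) = 1/(((-191 + 207²) - 375648) + 986*(1 + 986 - 1*223)) = 1/(((-191 + 42849) - 375648) + 986*(1 + 986 - 223)) = 1/((42658 - 375648) + 986*764) = 1/(-332990 + 753304) = 1/420314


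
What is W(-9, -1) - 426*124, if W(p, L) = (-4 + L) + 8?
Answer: -52821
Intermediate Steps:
W(p, L) = 4 + L
W(-9, -1) - 426*124 = (4 - 1) - 426*124 = 3 - 52824 = -52821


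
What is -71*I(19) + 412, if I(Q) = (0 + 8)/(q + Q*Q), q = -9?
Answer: 18057/44 ≈ 410.39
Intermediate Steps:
I(Q) = 8/(-9 + Q**2) (I(Q) = (0 + 8)/(-9 + Q*Q) = 8/(-9 + Q**2))
-71*I(19) + 412 = -568/(-9 + 19**2) + 412 = -568/(-9 + 361) + 412 = -568/352 + 412 = -71*1/44 + 412 = -71/44 + 412 = 18057/44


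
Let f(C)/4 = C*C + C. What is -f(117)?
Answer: -55224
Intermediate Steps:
f(C) = 4*C + 4*C**2 (f(C) = 4*(C*C + C) = 4*(C**2 + C) = 4*(C + C**2) = 4*C + 4*C**2)
-f(117) = -4*117*(1 + 117) = -4*117*118 = -1*55224 = -55224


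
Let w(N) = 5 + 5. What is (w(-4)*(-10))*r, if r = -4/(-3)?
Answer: -400/3 ≈ -133.33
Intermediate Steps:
w(N) = 10
r = 4/3 (r = -4*(-1/3) = 4/3 ≈ 1.3333)
(w(-4)*(-10))*r = (10*(-10))*(4/3) = -100*4/3 = -400/3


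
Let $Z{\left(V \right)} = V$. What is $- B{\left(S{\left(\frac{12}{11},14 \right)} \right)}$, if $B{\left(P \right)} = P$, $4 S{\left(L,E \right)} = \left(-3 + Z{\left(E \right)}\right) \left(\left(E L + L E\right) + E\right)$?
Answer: $- \frac{245}{2} \approx -122.5$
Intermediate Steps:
$S{\left(L,E \right)} = \frac{\left(-3 + E\right) \left(E + 2 E L\right)}{4}$ ($S{\left(L,E \right)} = \frac{\left(-3 + E\right) \left(\left(E L + L E\right) + E\right)}{4} = \frac{\left(-3 + E\right) \left(\left(E L + E L\right) + E\right)}{4} = \frac{\left(-3 + E\right) \left(2 E L + E\right)}{4} = \frac{\left(-3 + E\right) \left(E + 2 E L\right)}{4}$)
$- B{\left(S{\left(\frac{12}{11},14 \right)} \right)} = - \frac{14 \left(-3 + 14 - 6 \cdot \frac{12}{11} + 2 \cdot 14 \cdot \frac{12}{11}\right)}{4} = - \frac{14 \left(-3 + 14 - 6 \cdot 12 \cdot \frac{1}{11} + 2 \cdot 14 \cdot 12 \cdot \frac{1}{11}\right)}{4} = - \frac{14 \left(-3 + 14 - \frac{72}{11} + 2 \cdot 14 \cdot \frac{12}{11}\right)}{4} = - \frac{14 \left(-3 + 14 - \frac{72}{11} + \frac{336}{11}\right)}{4} = - \frac{14 \cdot 35}{4} = \left(-1\right) \frac{245}{2} = - \frac{245}{2}$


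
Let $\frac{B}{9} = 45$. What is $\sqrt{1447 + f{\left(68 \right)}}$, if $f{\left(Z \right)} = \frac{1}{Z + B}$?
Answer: $\frac{84 \sqrt{45881}}{473} \approx 38.039$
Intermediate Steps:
$B = 405$ ($B = 9 \cdot 45 = 405$)
$f{\left(Z \right)} = \frac{1}{405 + Z}$ ($f{\left(Z \right)} = \frac{1}{Z + 405} = \frac{1}{405 + Z}$)
$\sqrt{1447 + f{\left(68 \right)}} = \sqrt{1447 + \frac{1}{405 + 68}} = \sqrt{1447 + \frac{1}{473}} = \sqrt{\frac{684432}{473}} = \frac{84 \sqrt{45881}}{473}$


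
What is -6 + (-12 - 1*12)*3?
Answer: -78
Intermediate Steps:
-6 + (-12 - 1*12)*3 = -6 + (-12 - 12)*3 = -6 - 24*3 = -6 - 72 = -78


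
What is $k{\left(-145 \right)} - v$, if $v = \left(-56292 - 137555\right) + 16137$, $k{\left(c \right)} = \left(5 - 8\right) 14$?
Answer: $177668$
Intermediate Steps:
$k{\left(c \right)} = -42$ ($k{\left(c \right)} = \left(-3\right) 14 = -42$)
$v = -177710$ ($v = -193847 + 16137 = -177710$)
$k{\left(-145 \right)} - v = -42 - -177710 = -42 + 177710 = 177668$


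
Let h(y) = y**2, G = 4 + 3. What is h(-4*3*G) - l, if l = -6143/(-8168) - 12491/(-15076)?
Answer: 217171655163/30785192 ≈ 7054.4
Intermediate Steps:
G = 7
l = 48659589/30785192 (l = -6143*(-1/8168) - 12491*(-1/15076) = 6143/8168 + 12491/15076 = 48659589/30785192 ≈ 1.5806)
h(-4*3*G) - l = (-4*3*7)**2 - 1*48659589/30785192 = (-12*7)**2 - 48659589/30785192 = (-1*84)**2 - 48659589/30785192 = (-84)**2 - 48659589/30785192 = 7056 - 48659589/30785192 = 217171655163/30785192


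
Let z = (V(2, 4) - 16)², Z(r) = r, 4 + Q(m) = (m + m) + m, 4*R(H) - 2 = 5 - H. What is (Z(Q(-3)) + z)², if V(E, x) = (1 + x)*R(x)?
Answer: 4809249/256 ≈ 18786.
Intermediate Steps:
R(H) = 7/4 - H/4 (R(H) = ½ + (5 - H)/4 = ½ + (5/4 - H/4) = 7/4 - H/4)
Q(m) = -4 + 3*m (Q(m) = -4 + ((m + m) + m) = -4 + (2*m + m) = -4 + 3*m)
V(E, x) = (1 + x)*(7/4 - x/4)
z = 2401/16 (z = (-(1 + 4)*(-7 + 4)/4 - 16)² = (-¼*5*(-3) - 16)² = (15/4 - 16)² = (-49/4)² = 2401/16 ≈ 150.06)
(Z(Q(-3)) + z)² = ((-4 + 3*(-3)) + 2401/16)² = ((-4 - 9) + 2401/16)² = (-13 + 2401/16)² = (2193/16)² = 4809249/256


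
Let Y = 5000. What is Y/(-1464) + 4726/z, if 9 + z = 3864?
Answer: -171613/78385 ≈ -2.1894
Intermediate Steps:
z = 3855 (z = -9 + 3864 = 3855)
Y/(-1464) + 4726/z = 5000/(-1464) + 4726/3855 = 5000*(-1/1464) + 4726*(1/3855) = -625/183 + 4726/3855 = -171613/78385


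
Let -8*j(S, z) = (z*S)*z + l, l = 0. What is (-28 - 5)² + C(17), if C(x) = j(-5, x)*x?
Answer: 33277/8 ≈ 4159.6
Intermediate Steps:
j(S, z) = -S*z²/8 (j(S, z) = -((z*S)*z + 0)/8 = -((S*z)*z + 0)/8 = -(S*z² + 0)/8 = -S*z²/8)
C(x) = 5*x³/8 (C(x) = (-⅛*(-5)*x²)*x = (5*x²/8)*x = 5*x³/8)
(-28 - 5)² + C(17) = (-28 - 5)² + (5/8)*17³ = (-33)² + (5/8)*4913 = 1089 + 24565/8 = 33277/8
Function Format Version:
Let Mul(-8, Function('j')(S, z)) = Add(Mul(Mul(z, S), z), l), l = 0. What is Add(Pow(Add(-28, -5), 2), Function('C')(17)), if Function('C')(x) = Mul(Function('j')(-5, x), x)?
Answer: Rational(33277, 8) ≈ 4159.6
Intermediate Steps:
Function('j')(S, z) = Mul(Rational(-1, 8), S, Pow(z, 2)) (Function('j')(S, z) = Mul(Rational(-1, 8), Add(Mul(Mul(z, S), z), 0)) = Mul(Rational(-1, 8), Add(Mul(Mul(S, z), z), 0)) = Mul(Rational(-1, 8), Add(Mul(S, Pow(z, 2)), 0)) = Mul(Rational(-1, 8), Mul(S, Pow(z, 2))) = Mul(Rational(-1, 8), S, Pow(z, 2)))
Function('C')(x) = Mul(Rational(5, 8), Pow(x, 3)) (Function('C')(x) = Mul(Mul(Rational(-1, 8), -5, Pow(x, 2)), x) = Mul(Mul(Rational(5, 8), Pow(x, 2)), x) = Mul(Rational(5, 8), Pow(x, 3)))
Add(Pow(Add(-28, -5), 2), Function('C')(17)) = Add(Pow(Add(-28, -5), 2), Mul(Rational(5, 8), Pow(17, 3))) = Add(Pow(-33, 2), Mul(Rational(5, 8), 4913)) = Add(1089, Rational(24565, 8)) = Rational(33277, 8)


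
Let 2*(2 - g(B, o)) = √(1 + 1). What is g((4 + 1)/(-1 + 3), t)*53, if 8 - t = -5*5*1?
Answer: 106 - 53*√2/2 ≈ 68.523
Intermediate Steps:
t = 33 (t = 8 - (-5*5) = 8 - (-25) = 8 - 1*(-25) = 8 + 25 = 33)
g(B, o) = 2 - √2/2 (g(B, o) = 2 - √(1 + 1)/2 = 2 - √2/2)
g((4 + 1)/(-1 + 3), t)*53 = (2 - √2/2)*53 = 106 - 53*√2/2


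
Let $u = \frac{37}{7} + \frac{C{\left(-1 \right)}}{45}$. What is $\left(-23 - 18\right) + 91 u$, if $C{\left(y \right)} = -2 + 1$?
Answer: $\frac{19709}{45} \approx 437.98$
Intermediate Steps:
$C{\left(y \right)} = -1$
$u = \frac{1658}{315}$ ($u = \frac{37}{7} - \frac{1}{45} = \frac{1658}{315} \approx 5.2635$)
$\left(-23 - 18\right) + 91 u = \left(-23 - 18\right) + 91 \cdot \frac{1658}{315} = -41 + \frac{21554}{45} = \frac{19709}{45}$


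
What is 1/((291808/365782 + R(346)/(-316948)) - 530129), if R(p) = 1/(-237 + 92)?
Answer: -8405205816860/4455836649108748209 ≈ -1.8863e-6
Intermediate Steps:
R(p) = -1/145 (R(p) = 1/(-145) = -1/145)
1/((291808/365782 + R(346)/(-316948)) - 530129) = 1/((291808/365782 - 1/145/(-316948)) - 530129) = 1/((291808*(1/365782) - 1/145*(-1/316948)) - 530129) = 1/((145904/182891 + 1/45957460) - 530129) = 1/(6705377426731/8405205816860 - 530129) = 1/(-4455836649108748209/8405205816860) = -8405205816860/4455836649108748209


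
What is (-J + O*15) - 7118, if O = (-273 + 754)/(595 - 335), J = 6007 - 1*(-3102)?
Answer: -64797/4 ≈ -16199.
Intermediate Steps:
J = 9109 (J = 6007 + 3102 = 9109)
O = 37/20 (O = 481/260 = 481*(1/260) = 37/20 ≈ 1.8500)
(-J + O*15) - 7118 = (-1*9109 + (37/20)*15) - 7118 = (-9109 + 111/4) - 7118 = -36325/4 - 7118 = -64797/4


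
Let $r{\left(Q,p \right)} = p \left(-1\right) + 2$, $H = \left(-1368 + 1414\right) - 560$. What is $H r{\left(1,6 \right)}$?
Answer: $2056$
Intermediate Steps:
$H = -514$ ($H = 46 - 560 = -514$)
$r{\left(Q,p \right)} = 2 - p$ ($r{\left(Q,p \right)} = - p + 2 = 2 - p$)
$H r{\left(1,6 \right)} = - 514 \left(2 - 6\right) = \left(-514\right) \left(-4\right) = 2056$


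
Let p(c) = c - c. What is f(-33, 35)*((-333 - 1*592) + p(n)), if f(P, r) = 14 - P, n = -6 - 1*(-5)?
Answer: -43475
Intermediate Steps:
n = -1 (n = -6 + 5 = -1)
p(c) = 0
f(-33, 35)*((-333 - 1*592) + p(n)) = (14 - 1*(-33))*((-333 - 1*592) + 0) = (14 + 33)*((-333 - 592) + 0) = 47*(-925 + 0) = 47*(-925) = -43475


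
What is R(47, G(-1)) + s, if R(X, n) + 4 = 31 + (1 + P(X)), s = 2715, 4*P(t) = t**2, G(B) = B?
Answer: 13181/4 ≈ 3295.3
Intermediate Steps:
P(t) = t**2/4
R(X, n) = 28 + X**2/4 (R(X, n) = -4 + (31 + (1 + X**2/4)) = -4 + (32 + X**2/4) = 28 + X**2/4)
R(47, G(-1)) + s = (28 + (1/4)*47**2) + 2715 = (28 + (1/4)*2209) + 2715 = (28 + 2209/4) + 2715 = 2321/4 + 2715 = 13181/4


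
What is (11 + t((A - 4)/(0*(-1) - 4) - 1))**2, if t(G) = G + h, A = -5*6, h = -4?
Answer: 841/4 ≈ 210.25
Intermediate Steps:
A = -30
t(G) = -4 + G (t(G) = G - 4 = -4 + G)
(11 + t((A - 4)/(0*(-1) - 4) - 1))**2 = (11 + (-4 + ((-30 - 4)/(0*(-1) - 4) - 1)))**2 = (11 + (-4 + (-34/(0 - 4) - 1)))**2 = (11 + (-4 + (-34/(-4) - 1)))**2 = (11 + (-4 + (-34*(-1/4) - 1)))**2 = (11 + (-4 + (17/2 - 1)))**2 = (11 + (-4 + 15/2))**2 = (11 + 7/2)**2 = (29/2)**2 = 841/4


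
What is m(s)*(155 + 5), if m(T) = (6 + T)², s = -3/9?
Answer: 46240/9 ≈ 5137.8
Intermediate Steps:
s = -⅓ (s = -3*⅑ = -⅓ ≈ -0.33333)
m(s)*(155 + 5) = (6 - ⅓)²*(155 + 5) = (17/3)²*160 = (289/9)*160 = 46240/9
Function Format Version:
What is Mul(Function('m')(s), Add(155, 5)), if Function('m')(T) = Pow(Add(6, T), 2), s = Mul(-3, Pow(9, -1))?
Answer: Rational(46240, 9) ≈ 5137.8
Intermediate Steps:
s = Rational(-1, 3) (s = Mul(-3, Rational(1, 9)) = Rational(-1, 3) ≈ -0.33333)
Mul(Function('m')(s), Add(155, 5)) = Mul(Pow(Add(6, Rational(-1, 3)), 2), Add(155, 5)) = Mul(Pow(Rational(17, 3), 2), 160) = Mul(Rational(289, 9), 160) = Rational(46240, 9)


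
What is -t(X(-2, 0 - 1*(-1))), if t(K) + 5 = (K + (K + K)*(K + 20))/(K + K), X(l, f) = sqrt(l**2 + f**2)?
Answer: -31/2 - sqrt(5) ≈ -17.736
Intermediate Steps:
X(l, f) = sqrt(f**2 + l**2)
t(K) = -5 + (K + 2*K*(20 + K))/(2*K) (t(K) = -5 + (K + (K + K)*(K + 20))/(K + K) = -5 + (K + (2*K)*(20 + K))/((2*K)) = -5 + (K + 2*K*(20 + K))*(1/(2*K)) = -5 + (K + 2*K*(20 + K))/(2*K))
-t(X(-2, 0 - 1*(-1))) = -(31/2 + sqrt((0 - 1*(-1))**2 + (-2)**2)) = -(31/2 + sqrt((0 + 1)**2 + 4)) = -(31/2 + sqrt(1**2 + 4)) = -(31/2 + sqrt(1 + 4)) = -(31/2 + sqrt(5)) = -31/2 - sqrt(5)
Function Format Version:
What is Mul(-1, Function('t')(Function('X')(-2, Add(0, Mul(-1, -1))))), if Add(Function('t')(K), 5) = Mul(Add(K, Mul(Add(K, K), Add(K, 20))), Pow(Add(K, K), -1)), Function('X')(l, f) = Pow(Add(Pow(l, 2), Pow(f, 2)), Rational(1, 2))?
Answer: Add(Rational(-31, 2), Mul(-1, Pow(5, Rational(1, 2)))) ≈ -17.736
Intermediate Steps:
Function('X')(l, f) = Pow(Add(Pow(f, 2), Pow(l, 2)), Rational(1, 2))
Function('t')(K) = Add(-5, Mul(Rational(1, 2), Pow(K, -1), Add(K, Mul(2, K, Add(20, K))))) (Function('t')(K) = Add(-5, Mul(Add(K, Mul(Add(K, K), Add(K, 20))), Pow(Add(K, K), -1))) = Add(-5, Mul(Add(K, Mul(Mul(2, K), Add(20, K))), Pow(Mul(2, K), -1))) = Add(-5, Mul(Add(K, Mul(2, K, Add(20, K))), Mul(Rational(1, 2), Pow(K, -1)))) = Add(-5, Mul(Rational(1, 2), Pow(K, -1), Add(K, Mul(2, K, Add(20, K))))))
Mul(-1, Function('t')(Function('X')(-2, Add(0, Mul(-1, -1))))) = Mul(-1, Add(Rational(31, 2), Pow(Add(Pow(Add(0, Mul(-1, -1)), 2), Pow(-2, 2)), Rational(1, 2)))) = Mul(-1, Add(Rational(31, 2), Pow(Add(Pow(Add(0, 1), 2), 4), Rational(1, 2)))) = Mul(-1, Add(Rational(31, 2), Pow(Add(Pow(1, 2), 4), Rational(1, 2)))) = Mul(-1, Add(Rational(31, 2), Pow(Add(1, 4), Rational(1, 2)))) = Mul(-1, Add(Rational(31, 2), Pow(5, Rational(1, 2)))) = Add(Rational(-31, 2), Mul(-1, Pow(5, Rational(1, 2))))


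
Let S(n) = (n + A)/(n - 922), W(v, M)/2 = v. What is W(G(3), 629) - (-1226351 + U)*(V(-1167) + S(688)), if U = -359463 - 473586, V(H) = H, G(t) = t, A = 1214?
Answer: -94382301766/39 ≈ -2.4201e+9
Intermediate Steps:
W(v, M) = 2*v
S(n) = (1214 + n)/(-922 + n) (S(n) = (n + 1214)/(n - 922) = (1214 + n)/(-922 + n))
U = -833049
W(G(3), 629) - (-1226351 + U)*(V(-1167) + S(688)) = 2*3 - (-1226351 - 833049)*(-1167 + (1214 + 688)/(-922 + 688)) = 6 - (-2059400)*(-1167 + 1902/(-234)) = 6 - (-2059400)*(-1167 - 1/234*1902) = 6 - (-2059400)*(-1167 - 317/39) = 6 - (-2059400)*(-45830)/39 = 6 - 1*94382302000/39 = 6 - 94382302000/39 = -94382301766/39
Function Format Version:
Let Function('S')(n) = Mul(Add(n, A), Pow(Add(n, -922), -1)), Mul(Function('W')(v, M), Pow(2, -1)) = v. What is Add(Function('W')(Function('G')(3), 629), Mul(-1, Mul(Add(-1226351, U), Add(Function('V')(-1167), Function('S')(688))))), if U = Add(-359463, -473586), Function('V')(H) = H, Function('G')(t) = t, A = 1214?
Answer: Rational(-94382301766, 39) ≈ -2.4201e+9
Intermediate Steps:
Function('W')(v, M) = Mul(2, v)
Function('S')(n) = Mul(Pow(Add(-922, n), -1), Add(1214, n)) (Function('S')(n) = Mul(Add(n, 1214), Pow(Add(n, -922), -1)) = Mul(Add(1214, n), Pow(Add(-922, n), -1)) = Mul(Pow(Add(-922, n), -1), Add(1214, n)))
U = -833049
Add(Function('W')(Function('G')(3), 629), Mul(-1, Mul(Add(-1226351, U), Add(Function('V')(-1167), Function('S')(688))))) = Add(Mul(2, 3), Mul(-1, Mul(Add(-1226351, -833049), Add(-1167, Mul(Pow(Add(-922, 688), -1), Add(1214, 688)))))) = Add(6, Mul(-1, Mul(-2059400, Add(-1167, Mul(Pow(-234, -1), 1902))))) = Add(6, Mul(-1, Mul(-2059400, Add(-1167, Mul(Rational(-1, 234), 1902))))) = Add(6, Mul(-1, Mul(-2059400, Add(-1167, Rational(-317, 39))))) = Add(6, Mul(-1, Mul(-2059400, Rational(-45830, 39)))) = Add(6, Mul(-1, Rational(94382302000, 39))) = Add(6, Rational(-94382302000, 39)) = Rational(-94382301766, 39)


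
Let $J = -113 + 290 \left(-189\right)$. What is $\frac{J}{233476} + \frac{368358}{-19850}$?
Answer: $- \frac{43546486979}{2317249300} \approx -18.792$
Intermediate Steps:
$J = -54923$ ($J = -113 - 54810 = -54923$)
$\frac{J}{233476} + \frac{368358}{-19850} = - \frac{54923}{233476} + \frac{368358}{-19850} = \left(-54923\right) \frac{1}{233476} + 368358 \left(- \frac{1}{19850}\right) = - \frac{54923}{233476} - \frac{184179}{9925} = - \frac{43546486979}{2317249300}$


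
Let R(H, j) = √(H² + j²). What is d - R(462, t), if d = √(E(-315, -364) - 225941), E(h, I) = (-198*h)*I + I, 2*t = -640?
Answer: -562 + 3*I*√2547665 ≈ -562.0 + 4788.4*I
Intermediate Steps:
t = -320 (t = (½)*(-640) = -320)
E(h, I) = I - 198*I*h (E(h, I) = -198*I*h + I = I - 198*I*h)
d = 3*I*√2547665 (d = √(-364*(1 - 198*(-315)) - 225941) = √(-364*(1 + 62370) - 225941) = √(-364*62371 - 225941) = √(-22703044 - 225941) = √(-22928985) = 3*I*√2547665 ≈ 4788.4*I)
d - R(462, t) = 3*I*√2547665 - √(462² + (-320)²) = 3*I*√2547665 - √(213444 + 102400) = 3*I*√2547665 - √315844 = 3*I*√2547665 - 1*562 = 3*I*√2547665 - 562 = -562 + 3*I*√2547665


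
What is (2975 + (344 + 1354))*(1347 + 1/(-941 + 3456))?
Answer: 15830750138/2515 ≈ 6.2945e+6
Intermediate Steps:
(2975 + (344 + 1354))*(1347 + 1/(-941 + 3456)) = (2975 + 1698)*(1347 + 1/2515) = 4673*(1347 + 1/2515) = 4673*(3387706/2515) = 15830750138/2515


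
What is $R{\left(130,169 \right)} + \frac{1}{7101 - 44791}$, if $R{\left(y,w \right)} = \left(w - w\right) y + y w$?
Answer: $\frac{828049299}{37690} \approx 21970.0$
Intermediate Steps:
$R{\left(y,w \right)} = w y$ ($R{\left(y,w \right)} = 0 y + w y = 0 + w y = w y$)
$R{\left(130,169 \right)} + \frac{1}{7101 - 44791} = 169 \cdot 130 + \frac{1}{7101 - 44791} = 21970 + \frac{1}{-37690} = 21970 - \frac{1}{37690} = \frac{828049299}{37690}$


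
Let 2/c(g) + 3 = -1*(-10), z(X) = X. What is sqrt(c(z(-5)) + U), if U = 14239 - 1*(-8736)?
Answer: sqrt(1125789)/7 ≈ 151.58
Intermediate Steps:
c(g) = 2/7 (c(g) = 2/(-3 - 1*(-10)) = 2/(-3 + 10) = 2/7)
U = 22975 (U = 14239 + 8736 = 22975)
sqrt(c(z(-5)) + U) = sqrt(2/7 + 22975) = sqrt(160827/7) = sqrt(1125789)/7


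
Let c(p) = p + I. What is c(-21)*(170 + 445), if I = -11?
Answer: -19680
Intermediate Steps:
c(p) = -11 + p (c(p) = p - 11 = -11 + p)
c(-21)*(170 + 445) = (-11 - 21)*(170 + 445) = -32*615 = -19680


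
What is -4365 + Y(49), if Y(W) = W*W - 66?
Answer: -2030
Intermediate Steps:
Y(W) = -66 + W² (Y(W) = W² - 66 = -66 + W²)
-4365 + Y(49) = -4365 + (-66 + 49²) = -4365 + (-66 + 2401) = -4365 + 2335 = -2030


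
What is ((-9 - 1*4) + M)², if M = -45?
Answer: 3364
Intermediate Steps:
((-9 - 1*4) + M)² = ((-9 - 1*4) - 45)² = ((-9 - 4) - 45)² = (-13 - 45)² = (-58)² = 3364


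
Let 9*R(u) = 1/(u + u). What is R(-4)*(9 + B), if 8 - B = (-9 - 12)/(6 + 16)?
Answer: -395/1584 ≈ -0.24937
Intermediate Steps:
B = 197/22 (B = 8 - (-9 - 12)/(6 + 16) = 8 - (-21)/22 = 8 - 1*(-21/22) = 8 + 21/22 = 197/22 ≈ 8.9545)
R(u) = 1/(18*u) (R(u) = 1/(9*(u + u)) = 1/(9*((2*u))) = (1/(2*u))/9 = 1/(18*u))
R(-4)*(9 + B) = ((1/18)/(-4))*(9 + 197/22) = ((1/18)*(-¼))*(395/22) = -1/72*395/22 = -395/1584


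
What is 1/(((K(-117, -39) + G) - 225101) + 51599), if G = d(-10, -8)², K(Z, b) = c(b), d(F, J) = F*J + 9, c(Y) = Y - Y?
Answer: -1/165581 ≈ -6.0393e-6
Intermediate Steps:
c(Y) = 0
d(F, J) = 9 + F*J
K(Z, b) = 0
G = 7921 (G = (9 - 10*(-8))² = (9 + 80)² = 89² = 7921)
1/(((K(-117, -39) + G) - 225101) + 51599) = 1/(((0 + 7921) - 225101) + 51599) = 1/((7921 - 225101) + 51599) = 1/(-217180 + 51599) = 1/(-165581) = -1/165581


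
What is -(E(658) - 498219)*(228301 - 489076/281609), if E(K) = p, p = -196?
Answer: 32043662179835695/281609 ≈ 1.1379e+11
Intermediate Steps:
E(K) = -196
-(E(658) - 498219)*(228301 - 489076/281609) = -(-196 - 498219)*(228301 - 489076/281609) = -(-498415)*(228301 - 489076*1/281609) = -(-498415)*(228301 - 489076/281609) = -(-498415)*64291127233/281609 = -1*(-32043662179835695/281609) = 32043662179835695/281609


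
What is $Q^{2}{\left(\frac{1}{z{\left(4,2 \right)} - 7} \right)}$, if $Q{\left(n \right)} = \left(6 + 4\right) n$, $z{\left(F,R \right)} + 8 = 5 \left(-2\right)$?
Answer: $\frac{4}{25} \approx 0.16$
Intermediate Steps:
$z{\left(F,R \right)} = -18$ ($z{\left(F,R \right)} = -8 + 5 \left(-2\right) = -8 - 10 = -18$)
$Q{\left(n \right)} = 10 n$
$Q^{2}{\left(\frac{1}{z{\left(4,2 \right)} - 7} \right)} = \left(\frac{10}{-18 - 7}\right)^{2} = \left(\frac{10}{-25}\right)^{2} = \left(10 \left(- \frac{1}{25}\right)\right)^{2} = \left(- \frac{2}{5}\right)^{2} = \frac{4}{25}$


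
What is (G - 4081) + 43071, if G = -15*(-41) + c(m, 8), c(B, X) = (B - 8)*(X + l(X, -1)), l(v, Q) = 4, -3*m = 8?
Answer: 39477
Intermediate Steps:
m = -8/3 (m = -⅓*8 = -8/3 ≈ -2.6667)
c(B, X) = (-8 + B)*(4 + X) (c(B, X) = (B - 8)*(X + 4) = (-8 + B)*(4 + X))
G = 487 (G = -15*(-41) + (-32 - 8*8 + 4*(-8/3) - 8/3*8) = 615 + (-32 - 64 - 32/3 - 64/3) = 615 - 128 = 487)
(G - 4081) + 43071 = (487 - 4081) + 43071 = -3594 + 43071 = 39477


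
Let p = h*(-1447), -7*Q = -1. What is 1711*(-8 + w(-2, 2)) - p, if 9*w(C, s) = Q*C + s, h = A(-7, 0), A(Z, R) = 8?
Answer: -37508/21 ≈ -1786.1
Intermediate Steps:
Q = ⅐ (Q = -⅐*(-1) = ⅐ ≈ 0.14286)
h = 8
w(C, s) = s/9 + C/63 (w(C, s) = (C/7 + s)/9 = (s + C/7)/9 = s/9 + C/63)
p = -11576 (p = 8*(-1447) = -11576)
1711*(-8 + w(-2, 2)) - p = 1711*(-8 + ((⅑)*2 + (1/63)*(-2))) - 1*(-11576) = 1711*(-8 + (2/9 - 2/63)) + 11576 = 1711*(-8 + 4/21) + 11576 = 1711*(-164/21) + 11576 = -280604/21 + 11576 = -37508/21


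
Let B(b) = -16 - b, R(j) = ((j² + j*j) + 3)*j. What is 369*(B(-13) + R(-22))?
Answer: -7883685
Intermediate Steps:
R(j) = j*(3 + 2*j²) (R(j) = ((j² + j²) + 3)*j = (2*j² + 3)*j = (3 + 2*j²)*j = j*(3 + 2*j²))
369*(B(-13) + R(-22)) = 369*((-16 - 1*(-13)) - 22*(3 + 2*(-22)²)) = 369*((-16 + 13) - 22*(3 + 2*484)) = 369*(-3 - 22*(3 + 968)) = 369*(-3 - 22*971) = 369*(-3 - 21362) = 369*(-21365) = -7883685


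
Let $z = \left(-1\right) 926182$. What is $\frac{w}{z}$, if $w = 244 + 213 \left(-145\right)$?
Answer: $\frac{30641}{926182} \approx 0.033083$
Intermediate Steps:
$z = -926182$
$w = -30641$ ($w = 244 - 30885 = -30641$)
$\frac{w}{z} = - \frac{30641}{-926182} = \left(-30641\right) \left(- \frac{1}{926182}\right) = \frac{30641}{926182}$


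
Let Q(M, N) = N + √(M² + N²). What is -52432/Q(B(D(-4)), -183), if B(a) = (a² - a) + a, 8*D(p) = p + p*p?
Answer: -51173632/27 - 209728*√59545/27 ≈ -3.7908e+6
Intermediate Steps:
D(p) = p/8 + p²/8 (D(p) = (p + p*p)/8 = (p + p²)/8 = p/8 + p²/8)
B(a) = a²
-52432/Q(B(D(-4)), -183) = -52432/(-183 + √((((⅛)*(-4)*(1 - 4))²)² + (-183)²)) = -52432/(-183 + √((((⅛)*(-4)*(-3))²)² + 33489)) = -52432/(-183 + √(((3/2)²)² + 33489)) = -52432/(-183 + √((9/4)² + 33489)) = -52432/(-183 + √(81/16 + 33489)) = -52432/(-183 + √(535905/16)) = -52432/(-183 + 3*√59545/4)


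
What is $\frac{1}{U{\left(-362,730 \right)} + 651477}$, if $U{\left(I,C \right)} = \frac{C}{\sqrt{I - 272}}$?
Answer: $\frac{206518209}{134541863511143} + \frac{365 i \sqrt{634}}{134541863511143} \approx 1.535 \cdot 10^{-6} + 6.8309 \cdot 10^{-11} i$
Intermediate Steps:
$U{\left(I,C \right)} = \frac{C}{\sqrt{-272 + I}}$
$\frac{1}{U{\left(-362,730 \right)} + 651477} = \frac{1}{\frac{730}{\sqrt{-272 - 362}} + 651477} = \frac{1}{\frac{730}{i \sqrt{634}} + 651477} = \frac{1}{730 \left(- \frac{i \sqrt{634}}{634}\right) + 651477} = \frac{1}{- \frac{365 i \sqrt{634}}{317} + 651477} = \frac{1}{651477 - \frac{365 i \sqrt{634}}{317}}$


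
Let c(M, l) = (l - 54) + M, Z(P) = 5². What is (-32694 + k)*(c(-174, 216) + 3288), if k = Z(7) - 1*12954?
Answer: -149460948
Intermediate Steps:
Z(P) = 25
k = -12929 (k = 25 - 1*12954 = 25 - 12954 = -12929)
c(M, l) = -54 + M + l (c(M, l) = (-54 + l) + M = -54 + M + l)
(-32694 + k)*(c(-174, 216) + 3288) = (-32694 - 12929)*((-54 - 174 + 216) + 3288) = -45623*(-12 + 3288) = -45623*3276 = -149460948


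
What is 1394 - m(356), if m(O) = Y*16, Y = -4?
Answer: 1458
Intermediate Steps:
m(O) = -64 (m(O) = -4*16 = -64)
1394 - m(356) = 1394 - 1*(-64) = 1394 + 64 = 1458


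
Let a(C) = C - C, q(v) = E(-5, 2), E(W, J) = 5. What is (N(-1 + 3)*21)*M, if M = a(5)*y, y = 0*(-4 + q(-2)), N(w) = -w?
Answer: 0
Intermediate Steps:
q(v) = 5
a(C) = 0
y = 0 (y = 0*(-4 + 5) = 0*1 = 0)
M = 0 (M = 0*0 = 0)
(N(-1 + 3)*21)*M = (-(-1 + 3)*21)*0 = (-1*2*21)*0 = -2*21*0 = -42*0 = 0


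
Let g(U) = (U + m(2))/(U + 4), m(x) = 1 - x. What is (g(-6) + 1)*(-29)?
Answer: -261/2 ≈ -130.50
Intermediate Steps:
g(U) = (-1 + U)/(4 + U) (g(U) = (U + (1 - 1*2))/(U + 4) = (U + (1 - 2))/(4 + U) = (U - 1)/(4 + U) = (-1 + U)/(4 + U))
(g(-6) + 1)*(-29) = ((-1 - 6)/(4 - 6) + 1)*(-29) = (-7/(-2) + 1)*(-29) = (-½*(-7) + 1)*(-29) = (7/2 + 1)*(-29) = (9/2)*(-29) = -261/2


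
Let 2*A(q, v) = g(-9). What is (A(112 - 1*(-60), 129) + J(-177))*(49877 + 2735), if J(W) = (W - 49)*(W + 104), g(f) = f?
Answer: 867756022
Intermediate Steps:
J(W) = (-49 + W)*(104 + W)
A(q, v) = -9/2 (A(q, v) = (½)*(-9) = -9/2)
(A(112 - 1*(-60), 129) + J(-177))*(49877 + 2735) = (-9/2 + (-5096 + (-177)² + 55*(-177)))*(49877 + 2735) = (-9/2 + (-5096 + 31329 - 9735))*52612 = (-9/2 + 16498)*52612 = (32987/2)*52612 = 867756022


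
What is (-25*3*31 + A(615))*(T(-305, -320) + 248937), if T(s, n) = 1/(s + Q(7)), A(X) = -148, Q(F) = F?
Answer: -183455115425/298 ≈ -6.1562e+8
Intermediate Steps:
T(s, n) = 1/(7 + s) (T(s, n) = 1/(s + 7) = 1/(7 + s))
(-25*3*31 + A(615))*(T(-305, -320) + 248937) = (-25*3*31 - 148)*(1/(7 - 305) + 248937) = (-75*31 - 148)*(1/(-298) + 248937) = (-2325 - 148)*(-1/298 + 248937) = -2473*74183225/298 = -183455115425/298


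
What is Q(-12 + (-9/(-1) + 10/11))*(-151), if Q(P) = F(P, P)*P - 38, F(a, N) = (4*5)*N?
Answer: -903282/121 ≈ -7465.1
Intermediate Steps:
F(a, N) = 20*N
Q(P) = -38 + 20*P**2 (Q(P) = (20*P)*P - 38 = 20*P**2 - 38 = -38 + 20*P**2)
Q(-12 + (-9/(-1) + 10/11))*(-151) = (-38 + 20*(-12 + (-9/(-1) + 10/11))**2)*(-151) = (-38 + 20*(-12 + (-9*(-1) + 10*(1/11)))**2)*(-151) = (-38 + 20*(-12 + (9 + 10/11))**2)*(-151) = (-38 + 20*(-12 + 109/11)**2)*(-151) = (-38 + 20*(-23/11)**2)*(-151) = (-38 + 20*(529/121))*(-151) = (-38 + 10580/121)*(-151) = (5982/121)*(-151) = -903282/121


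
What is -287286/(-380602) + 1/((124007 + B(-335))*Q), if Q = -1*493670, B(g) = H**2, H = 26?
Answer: 8841550796039929/11713455985139610 ≈ 0.75482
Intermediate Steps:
B(g) = 676 (B(g) = 26**2 = 676)
Q = -493670
-287286/(-380602) + 1/((124007 + B(-335))*Q) = -287286/(-380602) + 1/((124007 + 676)*(-493670)) = -287286*(-1/380602) - 1/493670/124683 = 143643/190301 + (1/124683)*(-1/493670) = 143643/190301 - 1/61552256610 = 8841550796039929/11713455985139610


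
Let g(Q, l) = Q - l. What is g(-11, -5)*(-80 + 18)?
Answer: 372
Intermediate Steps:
g(-11, -5)*(-80 + 18) = (-11 - 1*(-5))*(-80 + 18) = (-11 + 5)*(-62) = -6*(-62) = 372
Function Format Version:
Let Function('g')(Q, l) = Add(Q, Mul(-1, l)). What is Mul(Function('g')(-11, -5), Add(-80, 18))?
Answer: 372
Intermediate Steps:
Mul(Function('g')(-11, -5), Add(-80, 18)) = Mul(Add(-11, Mul(-1, -5)), Add(-80, 18)) = Mul(Add(-11, 5), -62) = Mul(-6, -62) = 372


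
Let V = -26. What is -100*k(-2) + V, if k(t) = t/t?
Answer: -126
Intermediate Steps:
k(t) = 1
-100*k(-2) + V = -100*1 - 26 = -100 - 26 = -126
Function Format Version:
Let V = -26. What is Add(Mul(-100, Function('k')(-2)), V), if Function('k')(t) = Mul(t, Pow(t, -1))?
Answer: -126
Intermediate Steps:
Function('k')(t) = 1
Add(Mul(-100, Function('k')(-2)), V) = Add(Mul(-100, 1), -26) = Add(-100, -26) = -126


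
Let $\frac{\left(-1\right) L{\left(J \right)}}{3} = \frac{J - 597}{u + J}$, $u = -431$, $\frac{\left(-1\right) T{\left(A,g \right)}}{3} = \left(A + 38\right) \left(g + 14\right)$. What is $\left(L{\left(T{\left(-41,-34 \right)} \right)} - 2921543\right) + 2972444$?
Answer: $\frac{31098180}{611} \approx 50897.0$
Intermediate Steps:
$T{\left(A,g \right)} = - 3 \left(14 + g\right) \left(38 + A\right)$ ($T{\left(A,g \right)} = - 3 \left(A + 38\right) \left(g + 14\right) = - 3 \left(38 + A\right) \left(14 + g\right) = - 3 \left(14 + g\right) \left(38 + A\right)$)
$L{\left(J \right)} = - \frac{3 \left(-597 + J\right)}{-431 + J}$ ($L{\left(J \right)} = - 3 \frac{J - 597}{-431 + J} = - 3 \frac{-597 + J}{-431 + J} = - \frac{3 \left(-597 + J\right)}{-431 + J}$)
$\left(L{\left(T{\left(-41,-34 \right)} \right)} - 2921543\right) + 2972444 = \left(\frac{3 \left(597 - \left(-1596 - -3876 - -1722 - \left(-123\right) \left(-34\right)\right)\right)}{-431 - \left(-4002 + 4182\right)} - 2921543\right) + 2972444 = \left(\frac{3 \left(597 - \left(-1596 + 3876 + 1722 - 4182\right)\right)}{-431 + \left(-1596 + 3876 + 1722 - 4182\right)} - 2921543\right) + 2972444 = \left(\frac{3 \left(597 - -180\right)}{-431 - 180} - 2921543\right) + 2972444 = \left(\frac{3 \left(597 + 180\right)}{-611} - 2921543\right) + 2972444 = \left(3 \left(- \frac{1}{611}\right) 777 - 2921543\right) + 2972444 = \left(- \frac{2331}{611} - 2921543\right) + 2972444 = - \frac{1785065104}{611} + 2972444 = \frac{31098180}{611}$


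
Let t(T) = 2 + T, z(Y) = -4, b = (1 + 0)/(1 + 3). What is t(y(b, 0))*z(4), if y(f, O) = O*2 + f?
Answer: -9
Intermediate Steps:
b = ¼ (b = 1/4 = 1*(¼) = ¼ ≈ 0.25000)
y(f, O) = f + 2*O (y(f, O) = 2*O + f = f + 2*O)
t(y(b, 0))*z(4) = (2 + (¼ + 2*0))*(-4) = (2 + (¼ + 0))*(-4) = (2 + ¼)*(-4) = (9/4)*(-4) = -9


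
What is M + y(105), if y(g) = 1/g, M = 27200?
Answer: 2856001/105 ≈ 27200.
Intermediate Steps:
M + y(105) = 27200 + 1/105 = 2856001/105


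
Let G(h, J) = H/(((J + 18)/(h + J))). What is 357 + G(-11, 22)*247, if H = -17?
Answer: -31909/40 ≈ -797.72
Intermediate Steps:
G(h, J) = -17*(J + h)/(18 + J) (G(h, J) = -17*(h + J)/(J + 18) = -17*(J + h)/(18 + J))
357 + G(-11, 22)*247 = 357 + (17*(-1*22 - 1*(-11))/(18 + 22))*247 = 357 + (17*(-22 + 11)/40)*247 = 357 + (17*(1/40)*(-11))*247 = 357 - 187/40*247 = 357 - 46189/40 = -31909/40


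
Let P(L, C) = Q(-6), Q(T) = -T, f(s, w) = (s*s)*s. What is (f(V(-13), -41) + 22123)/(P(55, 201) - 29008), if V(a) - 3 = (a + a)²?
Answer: -156534481/14501 ≈ -10795.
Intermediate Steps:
V(a) = 3 + 4*a² (V(a) = 3 + (a + a)² = 3 + (2*a)² = 3 + 4*a²)
f(s, w) = s³ (f(s, w) = s²*s = s³)
P(L, C) = 6 (P(L, C) = -1*(-6) = 6)
(f(V(-13), -41) + 22123)/(P(55, 201) - 29008) = ((3 + 4*(-13)²)³ + 22123)/(6 - 29008) = ((3 + 4*169)³ + 22123)/(-29002) = ((3 + 676)³ + 22123)*(-1/29002) = (679³ + 22123)*(-1/29002) = (313046839 + 22123)*(-1/29002) = 313068962*(-1/29002) = -156534481/14501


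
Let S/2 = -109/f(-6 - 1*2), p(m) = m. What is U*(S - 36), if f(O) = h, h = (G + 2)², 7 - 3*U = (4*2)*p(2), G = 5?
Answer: 5946/49 ≈ 121.35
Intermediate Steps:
U = -3 (U = 7/3 - 4*2*2/3 = 7/3 - 8*2/3 = 7/3 - ⅓*16 = 7/3 - 16/3 = -3)
h = 49 (h = (5 + 2)² = 7² = 49)
f(O) = 49
S = -218/49 (S = 2*(-109/49) = -218/49 ≈ -4.4490)
U*(S - 36) = -3*(-218/49 - 36) = -3*(-1982/49) = 5946/49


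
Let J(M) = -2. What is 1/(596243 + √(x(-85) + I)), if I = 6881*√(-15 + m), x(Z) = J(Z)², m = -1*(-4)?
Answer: 1/(596243 + √(4 + 6881*I*√11)) ≈ 1.6769e-6 - 3.0e-10*I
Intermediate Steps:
m = 4
x(Z) = 4 (x(Z) = (-2)² = 4)
I = 6881*I*√11 (I = 6881*√(-15 + 4) = 6881*√(-11) = 6881*(I*√11) = 6881*I*√11 ≈ 22822.0*I)
1/(596243 + √(x(-85) + I)) = 1/(596243 + √(4 + 6881*I*√11))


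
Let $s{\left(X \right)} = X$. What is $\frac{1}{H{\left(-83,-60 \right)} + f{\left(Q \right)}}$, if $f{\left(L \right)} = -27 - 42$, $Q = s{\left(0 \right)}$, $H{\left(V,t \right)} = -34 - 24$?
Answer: $- \frac{1}{127} \approx -0.007874$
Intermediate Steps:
$H{\left(V,t \right)} = -58$
$Q = 0$
$f{\left(L \right)} = -69$
$\frac{1}{H{\left(-83,-60 \right)} + f{\left(Q \right)}} = \frac{1}{-58 - 69} = \frac{1}{-127} = - \frac{1}{127}$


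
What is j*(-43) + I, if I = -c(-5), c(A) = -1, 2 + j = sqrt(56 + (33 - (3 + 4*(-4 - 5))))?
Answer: 87 - 43*sqrt(122) ≈ -387.95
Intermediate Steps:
j = -2 + sqrt(122) (j = -2 + sqrt(56 + (33 - (3 + 4*(-4 - 5)))) = -2 + sqrt(56 + (33 - (3 + 4*(-9)))) = -2 + sqrt(56 + (33 - (3 - 36))) = -2 + sqrt(56 + (33 - 1*(-33))) = -2 + sqrt(56 + (33 + 33)) = -2 + sqrt(56 + 66) = -2 + sqrt(122) ≈ 9.0454)
I = 1 (I = -1*(-1) = 1)
j*(-43) + I = (-2 + sqrt(122))*(-43) + 1 = (86 - 43*sqrt(122)) + 1 = 87 - 43*sqrt(122)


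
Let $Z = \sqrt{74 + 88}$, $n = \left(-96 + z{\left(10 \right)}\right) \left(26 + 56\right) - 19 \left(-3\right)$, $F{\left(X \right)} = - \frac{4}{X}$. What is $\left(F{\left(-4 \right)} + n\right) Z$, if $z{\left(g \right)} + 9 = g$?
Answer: $- 69588 \sqrt{2} \approx -98412.0$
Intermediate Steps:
$z{\left(g \right)} = -9 + g$
$n = -7733$ ($n = \left(-96 + \left(-9 + 10\right)\right) \left(26 + 56\right) - 19 \left(-3\right) = \left(-96 + 1\right) 82 - -57 = \left(-95\right) 82 + 57 = -7790 + 57 = -7733$)
$Z = 9 \sqrt{2}$ ($Z = \sqrt{162} = 9 \sqrt{2} \approx 12.728$)
$\left(F{\left(-4 \right)} + n\right) Z = \left(- \frac{4}{-4} - 7733\right) 9 \sqrt{2} = \left(\left(-4\right) \left(- \frac{1}{4}\right) - 7733\right) 9 \sqrt{2} = \left(1 - 7733\right) 9 \sqrt{2} = - 7732 \cdot 9 \sqrt{2} = - 69588 \sqrt{2}$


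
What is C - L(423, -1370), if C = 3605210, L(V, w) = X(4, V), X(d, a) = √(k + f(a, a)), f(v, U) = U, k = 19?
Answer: 3605210 - √442 ≈ 3.6052e+6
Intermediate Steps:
X(d, a) = √(19 + a)
L(V, w) = √(19 + V)
C - L(423, -1370) = 3605210 - √(19 + 423) = 3605210 - √442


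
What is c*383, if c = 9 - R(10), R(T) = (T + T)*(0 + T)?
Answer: -73153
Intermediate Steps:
R(T) = 2*T**2 (R(T) = (2*T)*T = 2*T**2)
c = -191 (c = 9 - 2*10**2 = 9 - 2*100 = 9 - 1*200 = 9 - 200 = -191)
c*383 = -191*383 = -73153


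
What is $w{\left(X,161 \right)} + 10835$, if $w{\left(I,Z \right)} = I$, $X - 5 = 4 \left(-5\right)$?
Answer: $10820$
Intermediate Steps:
$X = -15$ ($X = 5 + 4 \left(-5\right) = 5 - 20 = -15$)
$w{\left(X,161 \right)} + 10835 = -15 + 10835 = 10820$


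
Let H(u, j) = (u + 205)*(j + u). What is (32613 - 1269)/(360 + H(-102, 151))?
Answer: 31344/5407 ≈ 5.7969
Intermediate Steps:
H(u, j) = (205 + u)*(j + u)
(32613 - 1269)/(360 + H(-102, 151)) = (32613 - 1269)/(360 + ((-102)² + 205*151 + 205*(-102) + 151*(-102))) = 31344/(360 + (10404 + 30955 - 20910 - 15402)) = 31344/(360 + 5047) = 31344/5407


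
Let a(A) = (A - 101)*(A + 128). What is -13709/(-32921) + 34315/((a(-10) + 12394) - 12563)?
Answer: -947806812/436762907 ≈ -2.1701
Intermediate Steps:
a(A) = (-101 + A)*(128 + A)
-13709/(-32921) + 34315/((a(-10) + 12394) - 12563) = -13709/(-32921) + 34315/(((-12928 + (-10)² + 27*(-10)) + 12394) - 12563) = -13709*(-1/32921) + 34315/(((-12928 + 100 - 270) + 12394) - 12563) = 13709/32921 + 34315/((-13098 + 12394) - 12563) = 13709/32921 + 34315/(-704 - 12563) = 13709/32921 + 34315/(-13267) = 13709/32921 + 34315*(-1/13267) = 13709/32921 - 34315/13267 = -947806812/436762907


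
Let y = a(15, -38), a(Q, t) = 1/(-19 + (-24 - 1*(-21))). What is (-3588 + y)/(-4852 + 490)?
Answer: 78937/95964 ≈ 0.82257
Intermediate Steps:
a(Q, t) = -1/22 (a(Q, t) = 1/(-19 + (-24 + 21)) = 1/(-19 - 3) = 1/(-22) = -1/22)
y = -1/22 ≈ -0.045455
(-3588 + y)/(-4852 + 490) = (-3588 - 1/22)/(-4852 + 490) = -78937/22/(-4362) = -78937/22*(-1/4362) = 78937/95964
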